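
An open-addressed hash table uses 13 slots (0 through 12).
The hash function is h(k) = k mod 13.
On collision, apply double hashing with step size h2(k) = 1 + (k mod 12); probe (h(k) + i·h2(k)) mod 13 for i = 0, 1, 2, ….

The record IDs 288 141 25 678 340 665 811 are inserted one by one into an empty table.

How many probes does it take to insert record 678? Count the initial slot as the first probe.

288: h=2 -> slot 2
141: h=11 -> slot 11
25: h=12 -> slot 12
678: h=2, h2=7, probe 2,9 -> slot 9
340: h=2, h2=5, probe 2,7 -> slot 7
665: h=2, h2=6, probe 2,8 -> slot 8
811: h=5 -> slot 5
Table: [., ., 288, ., ., 811, ., 340, 665, 678, ., 141, 25]

2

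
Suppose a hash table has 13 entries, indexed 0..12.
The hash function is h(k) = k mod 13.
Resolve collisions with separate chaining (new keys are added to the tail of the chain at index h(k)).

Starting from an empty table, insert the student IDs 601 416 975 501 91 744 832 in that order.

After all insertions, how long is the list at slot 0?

Insert 601: h=3, bucket 3 empty -> new chain.
Insert 416: h=0, bucket 0 empty -> new chain.
Insert 975: h=0, bucket 0 nonempty -> append to chain.
Insert 501: h=7, bucket 7 empty -> new chain.
Insert 91: h=0, bucket 0 nonempty -> append to chain.
Insert 744: h=3, bucket 3 nonempty -> append to chain.
Insert 832: h=0, bucket 0 nonempty -> append to chain.
Final buckets:
0: 416 -> 975 -> 91 -> 832
1: _
2: _
3: 601 -> 744
4: _
5: _
6: _
7: 501
8: _
9: _
10: _
11: _
12: _

4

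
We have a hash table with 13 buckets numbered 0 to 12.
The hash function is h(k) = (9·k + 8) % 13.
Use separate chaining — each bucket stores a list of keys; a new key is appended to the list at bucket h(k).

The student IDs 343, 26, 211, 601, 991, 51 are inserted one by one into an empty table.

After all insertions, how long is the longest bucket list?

343 → bucket 1
26 → bucket 8
211 → bucket 9
601 → bucket 9 (collision)
991 → bucket 9 (collision)
51 → bucket 12
Final buckets:
0: _
1: 343
2: _
3: _
4: _
5: _
6: _
7: _
8: 26
9: 211 -> 601 -> 991
10: _
11: _
12: 51

3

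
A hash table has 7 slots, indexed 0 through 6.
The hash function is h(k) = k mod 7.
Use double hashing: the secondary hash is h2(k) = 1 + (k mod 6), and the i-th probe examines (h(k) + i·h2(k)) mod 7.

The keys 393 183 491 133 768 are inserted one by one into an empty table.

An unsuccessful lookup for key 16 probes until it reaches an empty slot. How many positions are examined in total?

393: h=1 -> slot 1
183: h=1, h2=4, probe 1,5 -> slot 5
491: h=1, h2=6, probe 1,0 -> slot 0
133: h=0, h2=2, probe 0,2 -> slot 2
768: h=5, h2=1, probe 5,6 -> slot 6
Table: [491, 393, 133, ∅, ∅, 183, 768]
Lookup 16: h=2, h2=5, probe 2,0,5,3 → slot 3 empty, not found.

4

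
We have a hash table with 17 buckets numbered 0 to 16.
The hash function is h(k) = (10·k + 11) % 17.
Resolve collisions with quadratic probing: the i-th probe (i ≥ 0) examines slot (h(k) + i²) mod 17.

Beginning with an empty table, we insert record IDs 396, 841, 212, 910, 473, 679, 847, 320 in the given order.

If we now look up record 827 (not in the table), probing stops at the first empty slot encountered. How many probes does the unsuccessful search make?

396 hashes to 10; slot 10 is free => place at 10.
841 hashes to 6; slot 6 is free => place at 6.
212 hashes to 6; 6 taken => place at 7.
910 hashes to 16; slot 16 is free => place at 16.
473 hashes to 15; slot 15 is free => place at 15.
679 hashes to 1; slot 1 is free => place at 1.
847 hashes to 15; 15,16 taken => place at 2.
320 hashes to 15; 15,16,2,7 taken => place at 14.
Table: [., 679, 847, ., ., ., 841, 212, ., ., 396, ., ., ., 320, 473, 910]
Lookup 827: h=2, probe 2,3 → slot 3 empty, not found.

2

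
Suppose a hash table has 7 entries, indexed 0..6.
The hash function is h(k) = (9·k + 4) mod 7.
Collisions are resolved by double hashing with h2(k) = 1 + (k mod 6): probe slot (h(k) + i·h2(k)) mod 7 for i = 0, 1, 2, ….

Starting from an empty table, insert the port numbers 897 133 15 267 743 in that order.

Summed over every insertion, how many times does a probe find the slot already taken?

4

Insert 897: h=6, slot 6 empty => index 6.
Insert 133: h=4, slot 4 empty => index 4.
Insert 15: h=6, h2=4, slot 6 occupied => index 3.
Insert 267: h=6, h2=4, slots 6,3 occupied => index 0.
Insert 743: h=6, h2=6, slot 6 occupied => index 5.
Table: [267, ., ., 15, 133, 743, 897]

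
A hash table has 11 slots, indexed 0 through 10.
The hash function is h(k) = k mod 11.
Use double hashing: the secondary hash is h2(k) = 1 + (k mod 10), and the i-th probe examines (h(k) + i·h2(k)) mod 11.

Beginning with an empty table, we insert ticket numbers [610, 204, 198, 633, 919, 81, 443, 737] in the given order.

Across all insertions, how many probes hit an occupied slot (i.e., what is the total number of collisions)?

610 hashes to 5; slot 5 is free => place at 5.
204 hashes to 6; slot 6 is free => place at 6.
198 hashes to 0; slot 0 is free => place at 0.
633 hashes to 6, h2=4; 6 taken => place at 10.
919 hashes to 6, h2=10; 6,5 taken => place at 4.
81 hashes to 4, h2=2; 4,6 taken => place at 8.
443 hashes to 3; slot 3 is free => place at 3.
737 hashes to 0, h2=8; 0,8,5 taken => place at 2.
Table: [198, —, 737, 443, 919, 610, 204, —, 81, —, 633]

8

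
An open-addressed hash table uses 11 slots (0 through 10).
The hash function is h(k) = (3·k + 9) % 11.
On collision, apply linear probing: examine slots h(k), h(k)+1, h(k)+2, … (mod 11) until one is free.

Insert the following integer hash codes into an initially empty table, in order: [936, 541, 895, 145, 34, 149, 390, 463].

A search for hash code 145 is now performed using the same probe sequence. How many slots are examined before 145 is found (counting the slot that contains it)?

2

Insert 936: h=1, slot 1 empty => index 1.
Insert 541: h=4, slot 4 empty => index 4.
Insert 895: h=10, slot 10 empty => index 10.
Insert 145: h=4, slot 4 occupied => index 5.
Insert 34: h=1, slot 1 occupied => index 2.
Insert 149: h=5, slot 5 occupied => index 6.
Insert 390: h=2, slot 2 occupied => index 3.
Insert 463: h=1, slots 1,2,3,4,5,6 occupied => index 7.
Table: [-, 936, 34, 390, 541, 145, 149, 463, -, -, 895]
Lookup 145: h=4, probe 4,5 → found at 5.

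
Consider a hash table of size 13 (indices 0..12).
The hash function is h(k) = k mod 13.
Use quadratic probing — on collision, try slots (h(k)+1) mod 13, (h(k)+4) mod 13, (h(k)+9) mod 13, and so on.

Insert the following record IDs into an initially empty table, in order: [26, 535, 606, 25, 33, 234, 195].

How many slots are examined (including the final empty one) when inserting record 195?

Insert 26: h=0, slot 0 empty → index 0.
Insert 535: h=2, slot 2 empty → index 2.
Insert 606: h=8, slot 8 empty → index 8.
Insert 25: h=12, slot 12 empty → index 12.
Insert 33: h=7, slot 7 empty → index 7.
Insert 234: h=0, slot 0 occupied → index 1.
Insert 195: h=0, slots 0,1 occupied → index 4.
Table: [26, 234, 535, -, 195, -, -, 33, 606, -, -, -, 25]

3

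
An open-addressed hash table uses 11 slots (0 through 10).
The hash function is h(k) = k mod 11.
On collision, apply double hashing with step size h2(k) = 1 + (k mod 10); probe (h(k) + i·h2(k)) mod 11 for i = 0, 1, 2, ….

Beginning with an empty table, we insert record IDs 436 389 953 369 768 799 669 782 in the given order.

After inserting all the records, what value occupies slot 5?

Insert 436: h=7, slot 7 empty -> index 7.
Insert 389: h=4, slot 4 empty -> index 4.
Insert 953: h=7, h2=4, slot 7 occupied -> index 0.
Insert 369: h=6, slot 6 empty -> index 6.
Insert 768: h=9, slot 9 empty -> index 9.
Insert 799: h=7, h2=10, slots 7,6 occupied -> index 5.
Insert 669: h=9, h2=10, slot 9 occupied -> index 8.
Insert 782: h=1, slot 1 empty -> index 1.
Table: [953, 782, —, —, 389, 799, 369, 436, 669, 768, —]

799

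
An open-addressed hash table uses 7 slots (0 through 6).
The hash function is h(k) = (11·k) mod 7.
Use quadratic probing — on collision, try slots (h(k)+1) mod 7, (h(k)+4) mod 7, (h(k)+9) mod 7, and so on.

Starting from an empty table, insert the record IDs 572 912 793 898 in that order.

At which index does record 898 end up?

572 hashes to 6; slot 6 is free -> place at 6.
912 hashes to 1; slot 1 is free -> place at 1.
793 hashes to 1; 1 taken -> place at 2.
898 hashes to 1; 1,2 taken -> place at 5.
Table: [∅, 912, 793, ∅, ∅, 898, 572]

5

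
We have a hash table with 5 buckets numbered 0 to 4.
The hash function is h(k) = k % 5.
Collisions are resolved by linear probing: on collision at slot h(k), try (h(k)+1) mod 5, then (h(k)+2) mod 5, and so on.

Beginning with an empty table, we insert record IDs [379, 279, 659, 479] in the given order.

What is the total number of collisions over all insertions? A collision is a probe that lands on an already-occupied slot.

379 hashes to 4; slot 4 is free → place at 4.
279 hashes to 4; 4 taken → place at 0.
659 hashes to 4; 4,0 taken → place at 1.
479 hashes to 4; 4,0,1 taken → place at 2.
Table: [279, 659, 479, ∅, 379]

6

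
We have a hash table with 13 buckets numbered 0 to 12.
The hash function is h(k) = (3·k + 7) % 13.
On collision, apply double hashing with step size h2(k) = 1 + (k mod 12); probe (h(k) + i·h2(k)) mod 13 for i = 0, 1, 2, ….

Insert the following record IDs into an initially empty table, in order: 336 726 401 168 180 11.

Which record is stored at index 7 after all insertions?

336 hashes to 1; slot 1 is free -> place at 1.
726 hashes to 1, h2=7; 1 taken -> place at 8.
401 hashes to 1, h2=6; 1 taken -> place at 7.
168 hashes to 4; slot 4 is free -> place at 4.
180 hashes to 1, h2=1; 1 taken -> place at 2.
11 hashes to 1, h2=12; 1 taken -> place at 0.
Table: [11, 336, 180, ∅, 168, ∅, ∅, 401, 726, ∅, ∅, ∅, ∅]

401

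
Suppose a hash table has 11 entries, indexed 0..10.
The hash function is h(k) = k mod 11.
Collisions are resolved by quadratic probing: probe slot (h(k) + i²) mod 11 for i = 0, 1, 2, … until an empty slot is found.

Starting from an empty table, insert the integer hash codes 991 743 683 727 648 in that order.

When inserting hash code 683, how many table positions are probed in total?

2

991: h=1 -> slot 1
743: h=6 -> slot 6
683: h=1, probe 1,2 -> slot 2
727: h=1, probe 1,2,5 -> slot 5
648: h=10 -> slot 10
Table: [., 991, 683, ., ., 727, 743, ., ., ., 648]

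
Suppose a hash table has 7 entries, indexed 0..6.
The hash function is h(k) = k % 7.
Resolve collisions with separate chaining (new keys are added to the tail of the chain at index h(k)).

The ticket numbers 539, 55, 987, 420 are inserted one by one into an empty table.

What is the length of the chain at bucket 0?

539 -> bucket 0
55 -> bucket 6
987 -> bucket 0 (collision)
420 -> bucket 0 (collision)
Final buckets:
0: 539 -> 987 -> 420
1: —
2: —
3: —
4: —
5: —
6: 55

3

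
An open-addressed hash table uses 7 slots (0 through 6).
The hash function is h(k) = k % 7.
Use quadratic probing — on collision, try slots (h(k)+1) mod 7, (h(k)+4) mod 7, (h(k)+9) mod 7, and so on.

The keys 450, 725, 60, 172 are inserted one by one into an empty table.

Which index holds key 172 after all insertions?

1

450 hashes to 2; slot 2 is free → place at 2.
725 hashes to 4; slot 4 is free → place at 4.
60 hashes to 4; 4 taken → place at 5.
172 hashes to 4; 4,5 taken → place at 1.
Table: [—, 172, 450, —, 725, 60, —]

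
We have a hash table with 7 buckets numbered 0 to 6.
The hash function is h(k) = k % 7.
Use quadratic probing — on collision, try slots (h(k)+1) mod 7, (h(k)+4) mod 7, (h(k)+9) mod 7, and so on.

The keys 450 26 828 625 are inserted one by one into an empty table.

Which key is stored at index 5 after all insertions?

26

450 hashes to 2; slot 2 is free → place at 2.
26 hashes to 5; slot 5 is free → place at 5.
828 hashes to 2; 2 taken → place at 3.
625 hashes to 2; 2,3 taken → place at 6.
Table: [∅, ∅, 450, 828, ∅, 26, 625]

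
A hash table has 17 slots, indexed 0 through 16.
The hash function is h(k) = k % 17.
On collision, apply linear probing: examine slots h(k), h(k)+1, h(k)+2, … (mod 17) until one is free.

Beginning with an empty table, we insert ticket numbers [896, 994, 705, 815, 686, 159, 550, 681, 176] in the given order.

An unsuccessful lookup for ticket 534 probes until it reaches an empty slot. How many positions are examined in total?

7

896: h=12 -> slot 12
994: h=8 -> slot 8
705: h=8, probe 8,9 -> slot 9
815: h=16 -> slot 16
686: h=6 -> slot 6
159: h=6, probe 6,7 -> slot 7
550: h=6, probe 6,7,8,9,10 -> slot 10
681: h=1 -> slot 1
176: h=6, probe 6,7,8,9,10,11 -> slot 11
Table: [-, 681, -, -, -, -, 686, 159, 994, 705, 550, 176, 896, -, -, -, 815]
Lookup 534: h=7, probe 7,8,9,10,11,12,13 → slot 13 empty, not found.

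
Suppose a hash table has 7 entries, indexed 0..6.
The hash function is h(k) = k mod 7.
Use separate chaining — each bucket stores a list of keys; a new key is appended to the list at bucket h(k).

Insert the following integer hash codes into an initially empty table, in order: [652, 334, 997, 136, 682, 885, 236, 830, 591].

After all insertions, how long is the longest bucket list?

5

Insert 652: h=1, bucket 1 empty → new chain.
Insert 334: h=5, bucket 5 empty → new chain.
Insert 997: h=3, bucket 3 empty → new chain.
Insert 136: h=3, bucket 3 nonempty → append to chain.
Insert 682: h=3, bucket 3 nonempty → append to chain.
Insert 885: h=3, bucket 3 nonempty → append to chain.
Insert 236: h=5, bucket 5 nonempty → append to chain.
Insert 830: h=4, bucket 4 empty → new chain.
Insert 591: h=3, bucket 3 nonempty → append to chain.
Final buckets:
0: -
1: 652
2: -
3: 997 -> 136 -> 682 -> 885 -> 591
4: 830
5: 334 -> 236
6: -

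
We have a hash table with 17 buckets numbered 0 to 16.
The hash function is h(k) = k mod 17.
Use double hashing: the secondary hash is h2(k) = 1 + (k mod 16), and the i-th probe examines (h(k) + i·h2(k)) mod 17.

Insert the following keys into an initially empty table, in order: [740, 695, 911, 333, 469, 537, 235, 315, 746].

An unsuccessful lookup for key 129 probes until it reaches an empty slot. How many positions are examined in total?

740 hashes to 9; slot 9 is free -> place at 9.
695 hashes to 15; slot 15 is free -> place at 15.
911 hashes to 10; slot 10 is free -> place at 10.
333 hashes to 10, h2=14; 10 taken -> place at 7.
469 hashes to 10, h2=6; 10 taken -> place at 16.
537 hashes to 10, h2=10; 10 taken -> place at 3.
235 hashes to 14; slot 14 is free -> place at 14.
315 hashes to 9, h2=12; 9 taken -> place at 4.
746 hashes to 15, h2=11; 15,9,3,14 taken -> place at 8.
Table: [-, -, -, 537, 315, -, -, 333, 746, 740, 911, -, -, -, 235, 695, 469]
Lookup 129: h=10, h2=2, probe 10,12 → slot 12 empty, not found.

2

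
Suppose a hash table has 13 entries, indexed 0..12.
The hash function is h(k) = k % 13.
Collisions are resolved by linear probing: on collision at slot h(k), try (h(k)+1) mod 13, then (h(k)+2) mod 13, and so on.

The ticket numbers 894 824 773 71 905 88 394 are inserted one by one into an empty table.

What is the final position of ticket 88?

11

Insert 894: h=10, slot 10 empty -> index 10.
Insert 824: h=5, slot 5 empty -> index 5.
Insert 773: h=6, slot 6 empty -> index 6.
Insert 71: h=6, slot 6 occupied -> index 7.
Insert 905: h=8, slot 8 empty -> index 8.
Insert 88: h=10, slot 10 occupied -> index 11.
Insert 394: h=4, slot 4 empty -> index 4.
Table: [_, _, _, _, 394, 824, 773, 71, 905, _, 894, 88, _]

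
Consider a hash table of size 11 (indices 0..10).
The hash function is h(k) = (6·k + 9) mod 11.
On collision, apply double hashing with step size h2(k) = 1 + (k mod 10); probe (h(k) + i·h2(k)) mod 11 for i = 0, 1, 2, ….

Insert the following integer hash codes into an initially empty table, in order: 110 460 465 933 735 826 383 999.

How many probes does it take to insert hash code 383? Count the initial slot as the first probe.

110: h=9 → slot 9
460: h=8 → slot 8
465: h=5 → slot 5
933: h=8, h2=4, probe 8,1 → slot 1
735: h=8, h2=6, probe 8,3 → slot 3
826: h=4 → slot 4
383: h=8, h2=4, probe 8,1,5,9,2 → slot 2
999: h=8, h2=10, probe 8,7 → slot 7
Table: [-, 933, 383, 735, 826, 465, -, 999, 460, 110, -]

5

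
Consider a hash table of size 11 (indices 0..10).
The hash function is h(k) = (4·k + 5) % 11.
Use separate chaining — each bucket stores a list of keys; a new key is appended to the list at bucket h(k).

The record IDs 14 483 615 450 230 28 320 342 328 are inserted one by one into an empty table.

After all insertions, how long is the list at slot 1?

4

14 → bucket 6
483 → bucket 1
615 → bucket 1 (collision)
450 → bucket 1 (collision)
230 → bucket 1 (collision)
28 → bucket 7
320 → bucket 9
342 → bucket 9 (collision)
328 → bucket 8
Final buckets:
0: —
1: 483 -> 615 -> 450 -> 230
2: —
3: —
4: —
5: —
6: 14
7: 28
8: 328
9: 320 -> 342
10: —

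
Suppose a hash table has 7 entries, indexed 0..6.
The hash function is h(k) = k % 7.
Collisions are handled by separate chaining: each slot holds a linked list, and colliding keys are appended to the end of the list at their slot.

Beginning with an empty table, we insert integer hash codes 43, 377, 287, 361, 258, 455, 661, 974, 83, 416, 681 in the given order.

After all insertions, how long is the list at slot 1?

2

43 → bucket 1
377 → bucket 6
287 → bucket 0
361 → bucket 4
258 → bucket 6 (collision)
455 → bucket 0 (collision)
661 → bucket 3
974 → bucket 1 (collision)
83 → bucket 6 (collision)
416 → bucket 3 (collision)
681 → bucket 2
Final buckets:
0: 287 -> 455
1: 43 -> 974
2: 681
3: 661 -> 416
4: 361
5: —
6: 377 -> 258 -> 83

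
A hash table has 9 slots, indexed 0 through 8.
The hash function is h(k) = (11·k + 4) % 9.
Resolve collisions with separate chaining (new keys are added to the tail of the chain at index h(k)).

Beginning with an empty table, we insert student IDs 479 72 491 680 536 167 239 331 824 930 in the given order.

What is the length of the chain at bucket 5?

6

Insert 479: h=8, bucket 8 empty → new chain.
Insert 72: h=4, bucket 4 empty → new chain.
Insert 491: h=5, bucket 5 empty → new chain.
Insert 680: h=5, bucket 5 nonempty → append to chain.
Insert 536: h=5, bucket 5 nonempty → append to chain.
Insert 167: h=5, bucket 5 nonempty → append to chain.
Insert 239: h=5, bucket 5 nonempty → append to chain.
Insert 331: h=0, bucket 0 empty → new chain.
Insert 824: h=5, bucket 5 nonempty → append to chain.
Insert 930: h=1, bucket 1 empty → new chain.
Final buckets:
0: 331
1: 930
2: _
3: _
4: 72
5: 491 -> 680 -> 536 -> 167 -> 239 -> 824
6: _
7: _
8: 479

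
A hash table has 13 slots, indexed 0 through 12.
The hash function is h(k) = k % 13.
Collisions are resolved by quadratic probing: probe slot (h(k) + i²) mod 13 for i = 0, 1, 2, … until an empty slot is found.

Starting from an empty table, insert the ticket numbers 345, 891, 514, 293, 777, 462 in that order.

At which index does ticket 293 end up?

3

345 hashes to 7; slot 7 is free → place at 7.
891 hashes to 7; 7 taken → place at 8.
514 hashes to 7; 7,8 taken → place at 11.
293 hashes to 7; 7,8,11 taken → place at 3.
777 hashes to 10; slot 10 is free → place at 10.
462 hashes to 7; 7,8,11,3,10 taken → place at 6.
Table: [., ., ., 293, ., ., 462, 345, 891, ., 777, 514, .]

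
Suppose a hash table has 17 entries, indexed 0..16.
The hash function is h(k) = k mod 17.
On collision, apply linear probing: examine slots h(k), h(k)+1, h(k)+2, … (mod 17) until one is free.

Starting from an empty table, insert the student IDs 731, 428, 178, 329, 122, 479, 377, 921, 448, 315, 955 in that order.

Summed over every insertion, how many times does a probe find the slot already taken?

Insert 731: h=0, slot 0 empty → index 0.
Insert 428: h=3, slot 3 empty → index 3.
Insert 178: h=8, slot 8 empty → index 8.
Insert 329: h=6, slot 6 empty → index 6.
Insert 122: h=3, slot 3 occupied → index 4.
Insert 479: h=3, slots 3,4 occupied → index 5.
Insert 377: h=3, slots 3,4,5,6 occupied → index 7.
Insert 921: h=3, slots 3,4,5,6,7,8 occupied → index 9.
Insert 448: h=6, slots 6,7,8,9 occupied → index 10.
Insert 315: h=9, slots 9,10 occupied → index 11.
Insert 955: h=3, slots 3,4,5,6,7,8,9,10,11 occupied → index 12.
Table: [731, -, -, 428, 122, 479, 329, 377, 178, 921, 448, 315, 955, -, -, -, -]

28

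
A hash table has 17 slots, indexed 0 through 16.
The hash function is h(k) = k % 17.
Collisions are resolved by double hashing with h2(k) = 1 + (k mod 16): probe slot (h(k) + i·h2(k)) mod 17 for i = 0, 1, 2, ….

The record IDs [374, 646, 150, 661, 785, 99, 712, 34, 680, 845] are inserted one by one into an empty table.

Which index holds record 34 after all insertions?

374: h=0 => slot 0
646: h=0, h2=7, probe 0,7 => slot 7
150: h=14 => slot 14
661: h=15 => slot 15
785: h=3 => slot 3
99: h=14, h2=4, probe 14,1 => slot 1
712: h=15, h2=9, probe 15,7,16 => slot 16
34: h=0, h2=3, probe 0,3,6 => slot 6
680: h=0, h2=9, probe 0,9 => slot 9
845: h=12 => slot 12
Table: [374, 99, ∅, 785, ∅, ∅, 34, 646, ∅, 680, ∅, ∅, 845, ∅, 150, 661, 712]

6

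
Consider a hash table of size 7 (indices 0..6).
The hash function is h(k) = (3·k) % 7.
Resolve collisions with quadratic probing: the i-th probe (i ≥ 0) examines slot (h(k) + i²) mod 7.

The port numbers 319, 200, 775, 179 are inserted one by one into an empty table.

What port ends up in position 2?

319: h=5 => slot 5
200: h=5, probe 5,6 => slot 6
775: h=1 => slot 1
179: h=5, probe 5,6,2 => slot 2
Table: [-, 775, 179, -, -, 319, 200]

179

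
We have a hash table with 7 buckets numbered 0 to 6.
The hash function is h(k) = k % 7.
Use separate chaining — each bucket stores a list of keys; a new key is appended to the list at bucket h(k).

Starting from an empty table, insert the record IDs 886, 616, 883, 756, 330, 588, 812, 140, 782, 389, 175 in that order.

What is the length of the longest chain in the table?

6

886 -> bucket 4
616 -> bucket 0
883 -> bucket 1
756 -> bucket 0 (collision)
330 -> bucket 1 (collision)
588 -> bucket 0 (collision)
812 -> bucket 0 (collision)
140 -> bucket 0 (collision)
782 -> bucket 5
389 -> bucket 4 (collision)
175 -> bucket 0 (collision)
Final buckets:
0: 616 -> 756 -> 588 -> 812 -> 140 -> 175
1: 883 -> 330
2: -
3: -
4: 886 -> 389
5: 782
6: -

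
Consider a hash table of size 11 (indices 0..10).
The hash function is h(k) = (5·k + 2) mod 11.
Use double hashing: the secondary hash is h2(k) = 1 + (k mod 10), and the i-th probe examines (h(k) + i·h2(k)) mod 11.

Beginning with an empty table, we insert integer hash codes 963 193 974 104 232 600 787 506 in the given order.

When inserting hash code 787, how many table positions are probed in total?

Insert 963: h=10, slot 10 empty → index 10.
Insert 193: h=10, h2=4, slot 10 occupied → index 3.
Insert 974: h=10, h2=5, slot 10 occupied → index 4.
Insert 104: h=5, slot 5 empty → index 5.
Insert 232: h=7, slot 7 empty → index 7.
Insert 600: h=10, h2=1, slot 10 occupied → index 0.
Insert 787: h=10, h2=8, slots 10,7,4 occupied → index 1.
Insert 506: h=2, slot 2 empty → index 2.
Table: [600, 787, 506, 193, 974, 104, —, 232, —, —, 963]

4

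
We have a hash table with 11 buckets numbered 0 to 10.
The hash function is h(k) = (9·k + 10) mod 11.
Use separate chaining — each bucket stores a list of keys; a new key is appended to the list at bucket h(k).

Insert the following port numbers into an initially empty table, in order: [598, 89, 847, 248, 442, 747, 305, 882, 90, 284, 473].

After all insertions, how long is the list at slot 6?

598 → bucket 2
89 → bucket 8
847 → bucket 10
248 → bucket 9
442 → bucket 6
747 → bucket 1
305 → bucket 5
882 → bucket 6 (collision)
90 → bucket 6 (collision)
284 → bucket 3
473 → bucket 10 (collision)
Final buckets:
0: .
1: 747
2: 598
3: 284
4: .
5: 305
6: 442 -> 882 -> 90
7: .
8: 89
9: 248
10: 847 -> 473

3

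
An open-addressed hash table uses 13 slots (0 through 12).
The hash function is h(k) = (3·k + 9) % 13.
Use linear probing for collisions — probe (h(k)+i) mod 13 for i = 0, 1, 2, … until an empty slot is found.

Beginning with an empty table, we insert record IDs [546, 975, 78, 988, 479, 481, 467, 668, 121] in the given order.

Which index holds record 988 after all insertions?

12

546 hashes to 9; slot 9 is free -> place at 9.
975 hashes to 9; 9 taken -> place at 10.
78 hashes to 9; 9,10 taken -> place at 11.
988 hashes to 9; 9,10,11 taken -> place at 12.
479 hashes to 3; slot 3 is free -> place at 3.
481 hashes to 9; 9,10,11,12 taken -> place at 0.
467 hashes to 6; slot 6 is free -> place at 6.
668 hashes to 11; 11,12,0 taken -> place at 1.
121 hashes to 8; slot 8 is free -> place at 8.
Table: [481, 668, -, 479, -, -, 467, -, 121, 546, 975, 78, 988]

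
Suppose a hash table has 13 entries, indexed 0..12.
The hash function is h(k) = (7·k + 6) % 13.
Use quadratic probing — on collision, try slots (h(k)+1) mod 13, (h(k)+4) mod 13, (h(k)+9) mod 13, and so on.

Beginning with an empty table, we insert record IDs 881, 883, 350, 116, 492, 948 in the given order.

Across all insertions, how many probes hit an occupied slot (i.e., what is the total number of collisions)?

881: h=11 -> slot 11
883: h=12 -> slot 12
350: h=12, probe 12,0 -> slot 0
116: h=12, probe 12,0,3 -> slot 3
492: h=5 -> slot 5
948: h=12, probe 12,0,3,8 -> slot 8
Table: [350, _, _, 116, _, 492, _, _, 948, _, _, 881, 883]

6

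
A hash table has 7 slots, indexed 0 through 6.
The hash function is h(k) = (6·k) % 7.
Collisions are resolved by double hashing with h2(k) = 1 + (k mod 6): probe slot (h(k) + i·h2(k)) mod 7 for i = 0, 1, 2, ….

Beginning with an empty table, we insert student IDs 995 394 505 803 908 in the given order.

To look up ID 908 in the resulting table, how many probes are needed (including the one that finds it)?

4

Insert 995: h=6, slot 6 empty => index 6.
Insert 394: h=5, slot 5 empty => index 5.
Insert 505: h=6, h2=2, slot 6 occupied => index 1.
Insert 803: h=2, slot 2 empty => index 2.
Insert 908: h=2, h2=3, slots 2,5,1 occupied => index 4.
Table: [∅, 505, 803, ∅, 908, 394, 995]
Lookup 908: h=2, h2=3, probe 2,5,1,4 → found at 4.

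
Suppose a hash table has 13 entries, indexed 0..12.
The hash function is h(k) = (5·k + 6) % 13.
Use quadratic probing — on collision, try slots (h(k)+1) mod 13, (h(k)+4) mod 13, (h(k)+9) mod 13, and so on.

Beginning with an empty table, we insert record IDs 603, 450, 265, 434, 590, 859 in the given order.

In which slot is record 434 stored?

603: h=5 → slot 5
450: h=7 → slot 7
265: h=5, probe 5,6 → slot 6
434: h=5, probe 5,6,9 → slot 9
590: h=5, probe 5,6,9,1 → slot 1
859: h=11 → slot 11
Table: [_, 590, _, _, _, 603, 265, 450, _, 434, _, 859, _]

9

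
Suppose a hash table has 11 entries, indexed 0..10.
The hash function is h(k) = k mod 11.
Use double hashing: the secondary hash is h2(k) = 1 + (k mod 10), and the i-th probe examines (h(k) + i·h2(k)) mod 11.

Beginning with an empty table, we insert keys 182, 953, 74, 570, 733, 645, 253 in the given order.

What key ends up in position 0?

733

182: h=6 -> slot 6
953: h=7 -> slot 7
74: h=8 -> slot 8
570: h=9 -> slot 9
733: h=7, h2=4, probe 7,0 -> slot 0
645: h=7, h2=6, probe 7,2 -> slot 2
253: h=0, h2=4, probe 0,4 -> slot 4
Table: [733, -, 645, -, 253, -, 182, 953, 74, 570, -]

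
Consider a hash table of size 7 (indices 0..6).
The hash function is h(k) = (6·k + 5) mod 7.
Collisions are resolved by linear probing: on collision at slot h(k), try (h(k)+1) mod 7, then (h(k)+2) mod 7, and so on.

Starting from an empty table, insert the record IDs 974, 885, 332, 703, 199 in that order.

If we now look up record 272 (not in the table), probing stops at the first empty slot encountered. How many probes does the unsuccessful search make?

2

974: h=4 => slot 4
885: h=2 => slot 2
332: h=2, probe 2,3 => slot 3
703: h=2, probe 2,3,4,5 => slot 5
199: h=2, probe 2,3,4,5,6 => slot 6
Table: [., ., 885, 332, 974, 703, 199]
Lookup 272: h=6, probe 6,0 → slot 0 empty, not found.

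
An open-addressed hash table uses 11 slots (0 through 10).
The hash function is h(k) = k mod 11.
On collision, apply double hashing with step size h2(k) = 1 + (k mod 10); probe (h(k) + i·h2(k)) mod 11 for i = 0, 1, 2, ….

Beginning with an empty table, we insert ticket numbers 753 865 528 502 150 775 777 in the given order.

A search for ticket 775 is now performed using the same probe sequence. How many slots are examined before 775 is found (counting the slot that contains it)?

3

753 hashes to 5; slot 5 is free -> place at 5.
865 hashes to 7; slot 7 is free -> place at 7.
528 hashes to 0; slot 0 is free -> place at 0.
502 hashes to 7, h2=3; 7 taken -> place at 10.
150 hashes to 7, h2=1; 7 taken -> place at 8.
775 hashes to 5, h2=6; 5,0 taken -> place at 6.
777 hashes to 7, h2=8; 7 taken -> place at 4.
Table: [528, ., ., ., 777, 753, 775, 865, 150, ., 502]
Lookup 775: h=5, h2=6, probe 5,0,6 → found at 6.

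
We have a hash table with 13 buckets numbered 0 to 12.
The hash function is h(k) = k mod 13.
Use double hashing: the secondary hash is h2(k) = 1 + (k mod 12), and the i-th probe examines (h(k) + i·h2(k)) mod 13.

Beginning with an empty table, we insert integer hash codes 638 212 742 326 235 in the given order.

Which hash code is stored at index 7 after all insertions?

638 hashes to 1; slot 1 is free → place at 1.
212 hashes to 4; slot 4 is free → place at 4.
742 hashes to 1, h2=11; 1 taken → place at 12.
326 hashes to 1, h2=3; 1,4 taken → place at 7.
235 hashes to 1, h2=8; 1 taken → place at 9.
Table: [_, 638, _, _, 212, _, _, 326, _, 235, _, _, 742]

326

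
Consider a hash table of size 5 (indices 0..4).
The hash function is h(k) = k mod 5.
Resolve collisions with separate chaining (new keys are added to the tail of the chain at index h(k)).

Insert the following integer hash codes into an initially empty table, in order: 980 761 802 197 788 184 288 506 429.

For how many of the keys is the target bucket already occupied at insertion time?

Insert 980: h=0, bucket 0 empty → new chain.
Insert 761: h=1, bucket 1 empty → new chain.
Insert 802: h=2, bucket 2 empty → new chain.
Insert 197: h=2, bucket 2 nonempty → append to chain.
Insert 788: h=3, bucket 3 empty → new chain.
Insert 184: h=4, bucket 4 empty → new chain.
Insert 288: h=3, bucket 3 nonempty → append to chain.
Insert 506: h=1, bucket 1 nonempty → append to chain.
Insert 429: h=4, bucket 4 nonempty → append to chain.
Final buckets:
0: 980
1: 761 -> 506
2: 802 -> 197
3: 788 -> 288
4: 184 -> 429

4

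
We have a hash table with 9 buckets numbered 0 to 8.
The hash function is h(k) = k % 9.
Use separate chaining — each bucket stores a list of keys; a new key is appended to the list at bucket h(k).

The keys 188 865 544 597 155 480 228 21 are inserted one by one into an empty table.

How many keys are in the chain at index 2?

1

188 → bucket 8
865 → bucket 1
544 → bucket 4
597 → bucket 3
155 → bucket 2
480 → bucket 3 (collision)
228 → bucket 3 (collision)
21 → bucket 3 (collision)
Final buckets:
0: —
1: 865
2: 155
3: 597 -> 480 -> 228 -> 21
4: 544
5: —
6: —
7: —
8: 188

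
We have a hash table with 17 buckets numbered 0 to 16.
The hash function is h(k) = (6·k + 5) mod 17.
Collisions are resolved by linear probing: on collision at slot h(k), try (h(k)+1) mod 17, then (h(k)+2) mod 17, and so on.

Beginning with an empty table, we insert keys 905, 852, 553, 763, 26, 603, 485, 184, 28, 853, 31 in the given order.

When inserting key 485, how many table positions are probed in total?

905: h=12 -> slot 12
852: h=0 -> slot 0
553: h=8 -> slot 8
763: h=10 -> slot 10
26: h=8, probe 8,9 -> slot 9
603: h=2 -> slot 2
485: h=8, probe 8,9,10,11 -> slot 11
184: h=4 -> slot 4
28: h=3 -> slot 3
853: h=6 -> slot 6
31: h=4, probe 4,5 -> slot 5
Table: [852, _, 603, 28, 184, 31, 853, _, 553, 26, 763, 485, 905, _, _, _, _]

4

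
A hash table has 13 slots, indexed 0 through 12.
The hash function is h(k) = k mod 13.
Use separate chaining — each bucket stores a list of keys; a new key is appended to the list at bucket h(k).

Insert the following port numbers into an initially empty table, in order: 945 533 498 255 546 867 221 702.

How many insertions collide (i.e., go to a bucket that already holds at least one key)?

4

Insert 945: h=9, bucket 9 empty -> new chain.
Insert 533: h=0, bucket 0 empty -> new chain.
Insert 498: h=4, bucket 4 empty -> new chain.
Insert 255: h=8, bucket 8 empty -> new chain.
Insert 546: h=0, bucket 0 nonempty -> append to chain.
Insert 867: h=9, bucket 9 nonempty -> append to chain.
Insert 221: h=0, bucket 0 nonempty -> append to chain.
Insert 702: h=0, bucket 0 nonempty -> append to chain.
Final buckets:
0: 533 -> 546 -> 221 -> 702
1: —
2: —
3: —
4: 498
5: —
6: —
7: —
8: 255
9: 945 -> 867
10: —
11: —
12: —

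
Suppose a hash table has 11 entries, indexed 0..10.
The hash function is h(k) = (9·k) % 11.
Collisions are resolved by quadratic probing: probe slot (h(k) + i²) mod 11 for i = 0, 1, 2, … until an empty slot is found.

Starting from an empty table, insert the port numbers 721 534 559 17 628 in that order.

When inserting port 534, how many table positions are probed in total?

Insert 721: h=10, slot 10 empty -> index 10.
Insert 534: h=10, slot 10 occupied -> index 0.
Insert 559: h=4, slot 4 empty -> index 4.
Insert 17: h=10, slots 10,0 occupied -> index 3.
Insert 628: h=9, slot 9 empty -> index 9.
Table: [534, _, _, 17, 559, _, _, _, _, 628, 721]

2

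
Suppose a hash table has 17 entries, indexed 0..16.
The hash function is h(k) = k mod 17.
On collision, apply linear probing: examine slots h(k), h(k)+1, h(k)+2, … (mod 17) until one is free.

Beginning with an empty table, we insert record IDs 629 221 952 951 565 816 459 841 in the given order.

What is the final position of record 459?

5

Insert 629: h=0, slot 0 empty → index 0.
Insert 221: h=0, slot 0 occupied → index 1.
Insert 952: h=0, slots 0,1 occupied → index 2.
Insert 951: h=16, slot 16 empty → index 16.
Insert 565: h=4, slot 4 empty → index 4.
Insert 816: h=0, slots 0,1,2 occupied → index 3.
Insert 459: h=0, slots 0,1,2,3,4 occupied → index 5.
Insert 841: h=8, slot 8 empty → index 8.
Table: [629, 221, 952, 816, 565, 459, _, _, 841, _, _, _, _, _, _, _, 951]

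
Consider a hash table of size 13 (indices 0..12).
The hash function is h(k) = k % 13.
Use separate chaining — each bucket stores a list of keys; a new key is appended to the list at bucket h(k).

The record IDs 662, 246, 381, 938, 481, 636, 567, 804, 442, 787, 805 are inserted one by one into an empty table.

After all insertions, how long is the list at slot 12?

4

Insert 662: h=12, bucket 12 empty → new chain.
Insert 246: h=12, bucket 12 nonempty → append to chain.
Insert 381: h=4, bucket 4 empty → new chain.
Insert 938: h=2, bucket 2 empty → new chain.
Insert 481: h=0, bucket 0 empty → new chain.
Insert 636: h=12, bucket 12 nonempty → append to chain.
Insert 567: h=8, bucket 8 empty → new chain.
Insert 804: h=11, bucket 11 empty → new chain.
Insert 442: h=0, bucket 0 nonempty → append to chain.
Insert 787: h=7, bucket 7 empty → new chain.
Insert 805: h=12, bucket 12 nonempty → append to chain.
Final buckets:
0: 481 -> 442
1: -
2: 938
3: -
4: 381
5: -
6: -
7: 787
8: 567
9: -
10: -
11: 804
12: 662 -> 246 -> 636 -> 805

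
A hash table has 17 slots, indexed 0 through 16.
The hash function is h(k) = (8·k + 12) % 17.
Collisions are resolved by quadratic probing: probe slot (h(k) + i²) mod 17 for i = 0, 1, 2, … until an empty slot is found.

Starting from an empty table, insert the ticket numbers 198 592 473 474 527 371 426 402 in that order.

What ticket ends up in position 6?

Insert 198: h=15, slot 15 empty → index 15.
Insert 592: h=5, slot 5 empty → index 5.
Insert 473: h=5, slot 5 occupied → index 6.
Insert 474: h=13, slot 13 empty → index 13.
Insert 527: h=12, slot 12 empty → index 12.
Insert 371: h=5, slots 5,6 occupied → index 9.
Insert 426: h=3, slot 3 empty → index 3.
Insert 402: h=15, slot 15 occupied → index 16.
Table: [., ., ., 426, ., 592, 473, ., ., 371, ., ., 527, 474, ., 198, 402]

473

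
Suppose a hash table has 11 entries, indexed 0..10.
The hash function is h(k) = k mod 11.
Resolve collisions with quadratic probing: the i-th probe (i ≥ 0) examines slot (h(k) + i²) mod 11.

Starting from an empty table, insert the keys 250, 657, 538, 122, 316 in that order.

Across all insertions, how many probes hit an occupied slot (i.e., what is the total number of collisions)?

250: h=8 -> slot 8
657: h=8, probe 8,9 -> slot 9
538: h=10 -> slot 10
122: h=1 -> slot 1
316: h=8, probe 8,9,1,6 -> slot 6
Table: [_, 122, _, _, _, _, 316, _, 250, 657, 538]

4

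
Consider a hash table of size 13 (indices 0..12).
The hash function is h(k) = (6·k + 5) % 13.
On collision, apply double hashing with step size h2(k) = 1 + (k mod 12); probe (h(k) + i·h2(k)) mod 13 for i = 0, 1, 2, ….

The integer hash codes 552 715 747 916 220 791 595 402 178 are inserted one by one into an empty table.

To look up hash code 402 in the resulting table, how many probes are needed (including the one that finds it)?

552 hashes to 2; slot 2 is free → place at 2.
715 hashes to 5; slot 5 is free → place at 5.
747 hashes to 2, h2=4; 2 taken → place at 6.
916 hashes to 2, h2=5; 2 taken → place at 7.
220 hashes to 12; slot 12 is free → place at 12.
791 hashes to 6, h2=12; 6,5 taken → place at 4.
595 hashes to 0; slot 0 is free → place at 0.
402 hashes to 12, h2=7; 12,6,0,7 taken → place at 1.
178 hashes to 7, h2=11; 7,5 taken → place at 3.
Table: [595, 402, 552, 178, 791, 715, 747, 916, —, —, —, —, 220]
Lookup 402: h=12, h2=7, probe 12,6,0,7,1 → found at 1.

5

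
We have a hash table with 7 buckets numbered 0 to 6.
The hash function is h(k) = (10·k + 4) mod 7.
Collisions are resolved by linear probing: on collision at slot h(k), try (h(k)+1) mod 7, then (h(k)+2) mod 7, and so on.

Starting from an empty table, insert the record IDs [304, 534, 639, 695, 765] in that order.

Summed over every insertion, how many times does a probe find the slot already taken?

7

304 hashes to 6; slot 6 is free => place at 6.
534 hashes to 3; slot 3 is free => place at 3.
639 hashes to 3; 3 taken => place at 4.
695 hashes to 3; 3,4 taken => place at 5.
765 hashes to 3; 3,4,5,6 taken => place at 0.
Table: [765, ., ., 534, 639, 695, 304]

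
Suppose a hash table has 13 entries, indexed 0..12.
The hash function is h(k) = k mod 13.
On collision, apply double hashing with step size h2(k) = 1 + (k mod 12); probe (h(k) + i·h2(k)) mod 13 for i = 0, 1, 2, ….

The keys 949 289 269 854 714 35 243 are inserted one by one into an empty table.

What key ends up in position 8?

949 hashes to 0; slot 0 is free → place at 0.
289 hashes to 3; slot 3 is free → place at 3.
269 hashes to 9; slot 9 is free → place at 9.
854 hashes to 9, h2=3; 9 taken → place at 12.
714 hashes to 12, h2=7; 12 taken → place at 6.
35 hashes to 9, h2=12; 9 taken → place at 8.
243 hashes to 9, h2=4; 9,0 taken → place at 4.
Table: [949, _, _, 289, 243, _, 714, _, 35, 269, _, _, 854]

35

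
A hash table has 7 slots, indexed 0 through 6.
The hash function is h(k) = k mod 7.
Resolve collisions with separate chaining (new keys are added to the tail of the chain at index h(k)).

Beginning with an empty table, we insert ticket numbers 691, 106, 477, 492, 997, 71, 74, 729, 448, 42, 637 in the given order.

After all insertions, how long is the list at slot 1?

4

691 → bucket 5
106 → bucket 1
477 → bucket 1 (collision)
492 → bucket 2
997 → bucket 3
71 → bucket 1 (collision)
74 → bucket 4
729 → bucket 1 (collision)
448 → bucket 0
42 → bucket 0 (collision)
637 → bucket 0 (collision)
Final buckets:
0: 448 -> 42 -> 637
1: 106 -> 477 -> 71 -> 729
2: 492
3: 997
4: 74
5: 691
6: -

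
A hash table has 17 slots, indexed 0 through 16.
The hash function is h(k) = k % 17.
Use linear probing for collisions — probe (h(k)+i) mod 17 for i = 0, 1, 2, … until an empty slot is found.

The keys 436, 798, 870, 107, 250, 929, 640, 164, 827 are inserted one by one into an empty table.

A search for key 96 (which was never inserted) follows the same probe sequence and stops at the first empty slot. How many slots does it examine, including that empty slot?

8

Insert 436: h=11, slot 11 empty -> index 11.
Insert 798: h=16, slot 16 empty -> index 16.
Insert 870: h=3, slot 3 empty -> index 3.
Insert 107: h=5, slot 5 empty -> index 5.
Insert 250: h=12, slot 12 empty -> index 12.
Insert 929: h=11, slots 11,12 occupied -> index 13.
Insert 640: h=11, slots 11,12,13 occupied -> index 14.
Insert 164: h=11, slots 11,12,13,14 occupied -> index 15.
Insert 827: h=11, slots 11,12,13,14,15,16 occupied -> index 0.
Table: [827, ., ., 870, ., 107, ., ., ., ., ., 436, 250, 929, 640, 164, 798]
Lookup 96: h=11, probe 11,12,13,14,15,16,0,1 → slot 1 empty, not found.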